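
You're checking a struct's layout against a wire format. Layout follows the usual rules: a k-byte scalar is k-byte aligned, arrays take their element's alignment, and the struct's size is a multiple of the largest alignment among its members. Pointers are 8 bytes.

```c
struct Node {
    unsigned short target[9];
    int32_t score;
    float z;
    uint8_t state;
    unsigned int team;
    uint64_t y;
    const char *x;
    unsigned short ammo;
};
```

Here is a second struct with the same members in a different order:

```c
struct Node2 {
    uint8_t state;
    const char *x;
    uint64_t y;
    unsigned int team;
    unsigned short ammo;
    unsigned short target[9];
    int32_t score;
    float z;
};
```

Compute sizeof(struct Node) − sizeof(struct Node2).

8

target at 0 (size 18, align 2) → ends 18
pad 2 to align 4 for score
score at 20 (size 4, align 4) → ends 24
z at 24 (size 4, align 4) → ends 28
state at 28 (size 1, align 1) → ends 29
pad 3 to align 4 for team
team at 32 (size 4, align 4) → ends 36
pad 4 to align 8 for y
y at 40 (size 8, align 8) → ends 48
x at 48 (size 8, align 8) → ends 56
ammo at 56 (size 2, align 2) → ends 58
tail pad 6 to reach multiple of 8
total 64 bytes, alignment 8
— Node2 —
state at 0 (size 1, align 1) → ends 1
pad 7 to align 8 for x
x at 8 (size 8, align 8) → ends 16
y at 16 (size 8, align 8) → ends 24
team at 24 (size 4, align 4) → ends 28
ammo at 28 (size 2, align 2) → ends 30
target at 30 (size 18, align 2) → ends 48
score at 48 (size 4, align 4) → ends 52
z at 52 (size 4, align 4) → ends 56
total 56 bytes, alignment 8
64 − 56 = 8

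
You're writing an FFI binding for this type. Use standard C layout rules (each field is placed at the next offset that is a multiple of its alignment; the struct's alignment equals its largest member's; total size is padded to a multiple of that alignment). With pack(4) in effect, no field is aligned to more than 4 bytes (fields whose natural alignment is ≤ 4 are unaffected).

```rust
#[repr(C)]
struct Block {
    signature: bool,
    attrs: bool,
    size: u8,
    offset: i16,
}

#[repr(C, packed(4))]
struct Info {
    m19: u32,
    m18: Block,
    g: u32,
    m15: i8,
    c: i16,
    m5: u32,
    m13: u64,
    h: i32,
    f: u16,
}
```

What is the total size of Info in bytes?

Block: signature at 0 (size 1, align 1) → ends 1; attrs at 1 (size 1, align 1) → ends 2; size at 2 (size 1, align 1) → ends 3; pad 1 to align 2 for offset; offset at 4 (size 2, align 2) → ends 6; total 6 bytes, alignment 2
m19 at 0 (size 4, align 4) → ends 4
m18 at 4 (size 6, align 2) → ends 10
pad 2 to align 4 for g
g at 12 (size 4, align 4) → ends 16
m15 at 16 (size 1, align 1) → ends 17
pad 1 to align 2 for c
c at 18 (size 2, align 2) → ends 20
m5 at 20 (size 4, align 4) → ends 24
m13 at 24 (size 8, align 4) → ends 32
h at 32 (size 4, align 4) → ends 36
f at 36 (size 2, align 2) → ends 38
tail pad 2 to reach multiple of 4
total 40 bytes, alignment 4

40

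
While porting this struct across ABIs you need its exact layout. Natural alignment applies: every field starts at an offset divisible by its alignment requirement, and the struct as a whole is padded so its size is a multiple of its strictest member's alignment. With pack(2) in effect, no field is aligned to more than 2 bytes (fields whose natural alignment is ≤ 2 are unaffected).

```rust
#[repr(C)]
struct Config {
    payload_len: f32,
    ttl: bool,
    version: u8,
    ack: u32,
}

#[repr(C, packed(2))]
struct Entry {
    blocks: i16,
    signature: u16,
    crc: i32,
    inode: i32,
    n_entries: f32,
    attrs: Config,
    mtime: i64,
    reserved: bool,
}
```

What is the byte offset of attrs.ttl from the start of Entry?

20

Config: 0..4  payload_len  (4B, 4-aligned); 4..5  ttl  (1B, 1-aligned); 5..6  version  (1B, 1-aligned); 6..8  -- padding (2B); 8..12  ack  (4B, 4-aligned); sizeof = 12, alignof = 4
0..2  blocks  (2B, 2-aligned)
2..4  signature  (2B, 2-aligned)
4..8  crc  (4B, 2-aligned)
8..12  inode  (4B, 2-aligned)
12..16  n_entries  (4B, 2-aligned)
16..28  attrs  (12B, 2-aligned)
within Config: ttl at 4
16 + 4 = 20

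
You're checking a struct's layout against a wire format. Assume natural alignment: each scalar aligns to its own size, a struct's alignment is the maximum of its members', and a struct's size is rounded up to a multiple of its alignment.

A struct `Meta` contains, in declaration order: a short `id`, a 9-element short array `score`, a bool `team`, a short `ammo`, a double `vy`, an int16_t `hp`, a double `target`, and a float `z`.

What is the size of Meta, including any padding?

56 bytes

0..2  id  (2B, 2-aligned)
2..20  score  (18B, 2-aligned)
20..21  team  (1B, 1-aligned)
21..22  -- padding (1B)
22..24  ammo  (2B, 2-aligned)
24..32  vy  (8B, 8-aligned)
32..34  hp  (2B, 2-aligned)
34..40  -- padding (6B)
40..48  target  (8B, 8-aligned)
48..52  z  (4B, 4-aligned)
52..56  -- tail padding (4B)
sizeof = 56, alignof = 8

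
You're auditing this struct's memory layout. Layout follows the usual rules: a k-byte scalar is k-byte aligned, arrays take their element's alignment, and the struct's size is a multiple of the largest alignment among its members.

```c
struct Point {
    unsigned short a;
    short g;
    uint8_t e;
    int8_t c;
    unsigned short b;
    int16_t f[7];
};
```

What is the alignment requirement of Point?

member alignments: a=2, g=2, e=1, c=1, b=2, f=2
max = 2

2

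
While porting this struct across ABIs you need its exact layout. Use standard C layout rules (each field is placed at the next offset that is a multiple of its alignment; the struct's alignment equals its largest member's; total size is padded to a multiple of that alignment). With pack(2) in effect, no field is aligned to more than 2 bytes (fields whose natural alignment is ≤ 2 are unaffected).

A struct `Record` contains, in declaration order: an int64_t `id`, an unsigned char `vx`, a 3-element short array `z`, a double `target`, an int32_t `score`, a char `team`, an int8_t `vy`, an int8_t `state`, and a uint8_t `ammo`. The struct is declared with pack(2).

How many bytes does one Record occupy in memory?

32

id at 0 (size 8, align 2) → ends 8
vx at 8 (size 1, align 1) → ends 9
pad 1 to align 2 for z
z at 10 (size 6, align 2) → ends 16
target at 16 (size 8, align 2) → ends 24
score at 24 (size 4, align 2) → ends 28
team at 28 (size 1, align 1) → ends 29
vy at 29 (size 1, align 1) → ends 30
state at 30 (size 1, align 1) → ends 31
ammo at 31 (size 1, align 1) → ends 32
total 32 bytes, alignment 2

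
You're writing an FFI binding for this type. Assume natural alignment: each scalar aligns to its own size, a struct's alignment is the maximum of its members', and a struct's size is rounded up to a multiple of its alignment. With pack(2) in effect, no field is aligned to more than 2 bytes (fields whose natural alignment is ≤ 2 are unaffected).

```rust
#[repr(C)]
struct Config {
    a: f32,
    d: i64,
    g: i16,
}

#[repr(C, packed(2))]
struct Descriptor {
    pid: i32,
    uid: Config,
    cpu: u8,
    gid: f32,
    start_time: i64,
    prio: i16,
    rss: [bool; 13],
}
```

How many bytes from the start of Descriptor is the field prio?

42

Config: 0..4  a  (4B, 4-aligned); 4..8  -- padding (4B); 8..16  d  (8B, 8-aligned); 16..18  g  (2B, 2-aligned); 18..24  -- tail padding (6B); sizeof = 24, alignof = 8
0..4  pid  (4B, 2-aligned)
4..28  uid  (24B, 2-aligned)
28..29  cpu  (1B, 1-aligned)
29..30  -- padding (1B)
30..34  gid  (4B, 2-aligned)
34..42  start_time  (8B, 2-aligned)
42..44  prio  (2B, 2-aligned)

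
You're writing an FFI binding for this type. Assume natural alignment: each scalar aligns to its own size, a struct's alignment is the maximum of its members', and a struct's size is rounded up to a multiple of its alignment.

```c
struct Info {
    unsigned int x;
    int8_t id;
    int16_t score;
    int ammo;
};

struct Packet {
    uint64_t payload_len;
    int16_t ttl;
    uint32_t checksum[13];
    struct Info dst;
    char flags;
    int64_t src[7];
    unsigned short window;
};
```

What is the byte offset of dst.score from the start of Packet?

Info: x at 0 (size 4, align 4) → ends 4; id at 4 (size 1, align 1) → ends 5; pad 1 to align 2 for score; score at 6 (size 2, align 2) → ends 8; ammo at 8 (size 4, align 4) → ends 12; total 12 bytes, alignment 4
payload_len at 0 (size 8, align 8) → ends 8
ttl at 8 (size 2, align 2) → ends 10
pad 2 to align 4 for checksum
checksum at 12 (size 52, align 4) → ends 64
dst at 64 (size 12, align 4) → ends 76
within Info: score at 6
64 + 6 = 70

70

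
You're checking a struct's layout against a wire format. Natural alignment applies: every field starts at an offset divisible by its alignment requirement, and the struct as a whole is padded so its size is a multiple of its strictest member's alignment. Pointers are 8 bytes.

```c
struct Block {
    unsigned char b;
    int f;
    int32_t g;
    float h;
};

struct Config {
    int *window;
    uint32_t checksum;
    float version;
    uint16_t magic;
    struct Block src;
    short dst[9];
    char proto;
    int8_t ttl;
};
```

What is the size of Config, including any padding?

56

Block: 0..1  b  (1B, 1-aligned); 1..4  -- padding (3B); 4..8  f  (4B, 4-aligned); 8..12  g  (4B, 4-aligned); 12..16  h  (4B, 4-aligned); sizeof = 16, alignof = 4
0..8  window  (8B, 8-aligned)
8..12  checksum  (4B, 4-aligned)
12..16  version  (4B, 4-aligned)
16..18  magic  (2B, 2-aligned)
18..20  -- padding (2B)
20..36  src  (16B, 4-aligned)
36..54  dst  (18B, 2-aligned)
54..55  proto  (1B, 1-aligned)
55..56  ttl  (1B, 1-aligned)
sizeof = 56, alignof = 8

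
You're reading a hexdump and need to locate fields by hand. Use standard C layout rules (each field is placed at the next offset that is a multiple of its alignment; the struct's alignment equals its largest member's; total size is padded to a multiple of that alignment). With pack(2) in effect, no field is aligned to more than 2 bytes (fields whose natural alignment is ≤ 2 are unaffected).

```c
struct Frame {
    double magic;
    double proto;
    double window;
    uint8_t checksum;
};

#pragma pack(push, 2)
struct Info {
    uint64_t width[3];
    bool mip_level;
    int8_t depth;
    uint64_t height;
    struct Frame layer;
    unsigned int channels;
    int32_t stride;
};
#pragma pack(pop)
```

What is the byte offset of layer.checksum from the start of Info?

58

Frame: 0..8  magic  (8B, 8-aligned); 8..16  proto  (8B, 8-aligned); 16..24  window  (8B, 8-aligned); 24..25  checksum  (1B, 1-aligned); 25..32  -- tail padding (7B); sizeof = 32, alignof = 8
0..24  width  (24B, 2-aligned)
24..25  mip_level  (1B, 1-aligned)
25..26  depth  (1B, 1-aligned)
26..34  height  (8B, 2-aligned)
34..66  layer  (32B, 2-aligned)
within Frame: checksum at 24
34 + 24 = 58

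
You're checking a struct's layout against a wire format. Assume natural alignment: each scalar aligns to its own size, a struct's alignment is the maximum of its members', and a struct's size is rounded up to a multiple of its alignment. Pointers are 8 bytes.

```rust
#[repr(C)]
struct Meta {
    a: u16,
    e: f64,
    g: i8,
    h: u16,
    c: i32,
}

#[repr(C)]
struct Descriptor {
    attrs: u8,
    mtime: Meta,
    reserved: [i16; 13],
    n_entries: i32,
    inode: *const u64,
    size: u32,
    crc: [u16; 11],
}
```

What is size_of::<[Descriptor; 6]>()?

624

Meta: @0: a [2B, align 2] → 2; +6 pad (align 8); @8: e [8B, align 8] → 16; @16: g [1B, align 1] → 17; +1 pad (align 2); @18: h [2B, align 2] → 20; @20: c [4B, align 4] → 24; size 24, align 8
@0: attrs [1B, align 1] → 1
+7 pad (align 8)
@8: mtime [24B, align 8] → 32
@32: reserved [26B, align 2] → 58
+2 pad (align 4)
@60: n_entries [4B, align 4] → 64
@64: inode [8B, align 8] → 72
@72: size [4B, align 4] → 76
@76: crc [22B, align 2] → 98
+6 tail pad (align 8)
size 104, align 8
array of 6: 6 × 104 = 624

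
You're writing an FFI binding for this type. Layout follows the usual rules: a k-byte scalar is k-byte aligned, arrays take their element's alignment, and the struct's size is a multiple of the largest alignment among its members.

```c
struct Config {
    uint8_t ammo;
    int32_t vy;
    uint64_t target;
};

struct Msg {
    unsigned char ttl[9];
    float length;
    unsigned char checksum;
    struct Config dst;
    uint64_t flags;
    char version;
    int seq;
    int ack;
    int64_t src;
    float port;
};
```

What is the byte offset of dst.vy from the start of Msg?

Config: @0: ammo [1B, align 1] → 1; +3 pad (align 4); @4: vy [4B, align 4] → 8; @8: target [8B, align 8] → 16; size 16, align 8
@0: ttl [9B, align 1] → 9
+3 pad (align 4)
@12: length [4B, align 4] → 16
@16: checksum [1B, align 1] → 17
+7 pad (align 8)
@24: dst [16B, align 8] → 40
within Config: vy at 4
24 + 4 = 28

28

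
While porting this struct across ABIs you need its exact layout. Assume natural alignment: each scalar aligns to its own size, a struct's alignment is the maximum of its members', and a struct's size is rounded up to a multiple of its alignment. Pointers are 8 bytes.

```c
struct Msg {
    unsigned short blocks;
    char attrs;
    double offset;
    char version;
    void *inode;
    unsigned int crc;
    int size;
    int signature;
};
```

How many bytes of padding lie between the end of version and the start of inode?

7

0..2  blocks  (2B, 2-aligned)
2..3  attrs  (1B, 1-aligned)
3..8  -- padding (5B)
8..16  offset  (8B, 8-aligned)
16..17  version  (1B, 1-aligned)
17..24  -- padding (7B)
24..32  inode  (8B, 8-aligned)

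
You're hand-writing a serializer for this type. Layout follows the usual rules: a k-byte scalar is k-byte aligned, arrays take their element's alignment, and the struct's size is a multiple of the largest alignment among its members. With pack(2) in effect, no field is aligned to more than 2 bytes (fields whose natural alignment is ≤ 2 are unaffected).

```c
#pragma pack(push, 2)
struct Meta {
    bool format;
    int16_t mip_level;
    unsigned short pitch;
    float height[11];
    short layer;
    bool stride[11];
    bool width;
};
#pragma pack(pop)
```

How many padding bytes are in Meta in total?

1

@0: format [1B, align 1] → 1
+1 pad (align 2)
@2: mip_level [2B, align 2] → 4
@4: pitch [2B, align 2] → 6
@6: height [44B, align 2] → 50
@50: layer [2B, align 2] → 52
@52: stride [11B, align 1] → 63
@63: width [1B, align 1] → 64
size 64, align 2
data bytes 63, size 64 → padding 1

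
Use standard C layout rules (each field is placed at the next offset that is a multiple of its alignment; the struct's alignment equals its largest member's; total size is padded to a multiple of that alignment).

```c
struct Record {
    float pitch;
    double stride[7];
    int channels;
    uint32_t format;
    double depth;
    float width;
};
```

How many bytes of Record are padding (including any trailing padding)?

pitch at 0 (size 4, align 4) → ends 4
pad 4 to align 8 for stride
stride at 8 (size 56, align 8) → ends 64
channels at 64 (size 4, align 4) → ends 68
format at 68 (size 4, align 4) → ends 72
depth at 72 (size 8, align 8) → ends 80
width at 80 (size 4, align 4) → ends 84
tail pad 4 to reach multiple of 8
total 88 bytes, alignment 8
data bytes 80, size 88 → padding 8

8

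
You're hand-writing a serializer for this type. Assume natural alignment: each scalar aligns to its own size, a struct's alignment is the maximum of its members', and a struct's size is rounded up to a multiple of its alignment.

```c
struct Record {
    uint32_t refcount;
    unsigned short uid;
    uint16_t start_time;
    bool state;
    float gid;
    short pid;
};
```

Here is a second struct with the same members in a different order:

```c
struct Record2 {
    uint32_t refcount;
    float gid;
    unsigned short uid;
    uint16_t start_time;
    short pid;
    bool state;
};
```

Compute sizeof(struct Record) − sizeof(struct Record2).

4

0..4  refcount  (4B, 4-aligned)
4..6  uid  (2B, 2-aligned)
6..8  start_time  (2B, 2-aligned)
8..9  state  (1B, 1-aligned)
9..12  -- padding (3B)
12..16  gid  (4B, 4-aligned)
16..18  pid  (2B, 2-aligned)
18..20  -- tail padding (2B)
sizeof = 20, alignof = 4
— Record2 —
0..4  refcount  (4B, 4-aligned)
4..8  gid  (4B, 4-aligned)
8..10  uid  (2B, 2-aligned)
10..12  start_time  (2B, 2-aligned)
12..14  pid  (2B, 2-aligned)
14..15  state  (1B, 1-aligned)
15..16  -- tail padding (1B)
sizeof = 16, alignof = 4
20 − 16 = 4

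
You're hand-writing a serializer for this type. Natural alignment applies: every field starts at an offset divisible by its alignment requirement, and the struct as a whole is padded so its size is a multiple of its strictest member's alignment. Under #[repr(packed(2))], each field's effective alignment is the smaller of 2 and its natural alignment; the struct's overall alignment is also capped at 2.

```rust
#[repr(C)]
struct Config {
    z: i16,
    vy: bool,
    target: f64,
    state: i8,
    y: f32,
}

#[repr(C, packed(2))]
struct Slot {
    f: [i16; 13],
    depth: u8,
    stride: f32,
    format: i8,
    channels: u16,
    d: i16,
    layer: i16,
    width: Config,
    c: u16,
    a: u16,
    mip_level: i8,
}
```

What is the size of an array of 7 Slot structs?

Config: @0: z [2B, align 2] → 2; @2: vy [1B, align 1] → 3; +5 pad (align 8); @8: target [8B, align 8] → 16; @16: state [1B, align 1] → 17; +3 pad (align 4); @20: y [4B, align 4] → 24; size 24, align 8
@0: f [26B, align 2] → 26
@26: depth [1B, align 1] → 27
+1 pad (align 2)
@28: stride [4B, align 2] → 32
@32: format [1B, align 1] → 33
+1 pad (align 2)
@34: channels [2B, align 2] → 36
@36: d [2B, align 2] → 38
@38: layer [2B, align 2] → 40
@40: width [24B, align 2] → 64
@64: c [2B, align 2] → 66
@66: a [2B, align 2] → 68
@68: mip_level [1B, align 1] → 69
+1 tail pad (align 2)
size 70, align 2
array of 7: 7 × 70 = 490

490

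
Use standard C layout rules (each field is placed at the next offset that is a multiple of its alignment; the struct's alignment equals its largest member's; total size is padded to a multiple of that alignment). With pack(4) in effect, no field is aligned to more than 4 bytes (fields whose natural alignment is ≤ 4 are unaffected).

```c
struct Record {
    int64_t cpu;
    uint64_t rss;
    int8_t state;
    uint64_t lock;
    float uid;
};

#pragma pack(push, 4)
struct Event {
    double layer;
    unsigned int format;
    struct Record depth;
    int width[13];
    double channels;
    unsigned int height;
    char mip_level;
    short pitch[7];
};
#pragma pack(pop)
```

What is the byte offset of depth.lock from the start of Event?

36

Record: 0..8  cpu  (8B, 8-aligned); 8..16  rss  (8B, 8-aligned); 16..17  state  (1B, 1-aligned); 17..24  -- padding (7B); 24..32  lock  (8B, 8-aligned); 32..36  uid  (4B, 4-aligned); 36..40  -- tail padding (4B); sizeof = 40, alignof = 8
0..8  layer  (8B, 4-aligned)
8..12  format  (4B, 4-aligned)
12..52  depth  (40B, 4-aligned)
within Record: lock at 24
12 + 24 = 36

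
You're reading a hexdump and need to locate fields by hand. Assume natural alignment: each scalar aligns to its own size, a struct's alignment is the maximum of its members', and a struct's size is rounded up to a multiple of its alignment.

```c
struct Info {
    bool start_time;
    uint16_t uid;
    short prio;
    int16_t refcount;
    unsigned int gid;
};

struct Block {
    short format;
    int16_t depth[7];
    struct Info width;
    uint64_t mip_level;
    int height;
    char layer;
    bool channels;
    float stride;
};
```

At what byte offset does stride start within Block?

48

Info: start_time at 0 (size 1, align 1) → ends 1; pad 1 to align 2 for uid; uid at 2 (size 2, align 2) → ends 4; prio at 4 (size 2, align 2) → ends 6; refcount at 6 (size 2, align 2) → ends 8; gid at 8 (size 4, align 4) → ends 12; total 12 bytes, alignment 4
format at 0 (size 2, align 2) → ends 2
depth at 2 (size 14, align 2) → ends 16
width at 16 (size 12, align 4) → ends 28
pad 4 to align 8 for mip_level
mip_level at 32 (size 8, align 8) → ends 40
height at 40 (size 4, align 4) → ends 44
layer at 44 (size 1, align 1) → ends 45
channels at 45 (size 1, align 1) → ends 46
pad 2 to align 4 for stride
stride at 48 (size 4, align 4) → ends 52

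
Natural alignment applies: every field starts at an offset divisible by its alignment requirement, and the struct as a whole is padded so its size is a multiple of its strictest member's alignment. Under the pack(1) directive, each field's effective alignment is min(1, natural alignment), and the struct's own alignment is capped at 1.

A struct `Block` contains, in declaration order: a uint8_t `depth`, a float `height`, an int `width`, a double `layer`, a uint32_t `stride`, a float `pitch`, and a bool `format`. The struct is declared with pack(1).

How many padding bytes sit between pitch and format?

0

depth at 0 (size 1, align 1) → ends 1
height at 1 (size 4, align 1) → ends 5
width at 5 (size 4, align 1) → ends 9
layer at 9 (size 8, align 1) → ends 17
stride at 17 (size 4, align 1) → ends 21
pitch at 21 (size 4, align 1) → ends 25
format at 25 (size 1, align 1) → ends 26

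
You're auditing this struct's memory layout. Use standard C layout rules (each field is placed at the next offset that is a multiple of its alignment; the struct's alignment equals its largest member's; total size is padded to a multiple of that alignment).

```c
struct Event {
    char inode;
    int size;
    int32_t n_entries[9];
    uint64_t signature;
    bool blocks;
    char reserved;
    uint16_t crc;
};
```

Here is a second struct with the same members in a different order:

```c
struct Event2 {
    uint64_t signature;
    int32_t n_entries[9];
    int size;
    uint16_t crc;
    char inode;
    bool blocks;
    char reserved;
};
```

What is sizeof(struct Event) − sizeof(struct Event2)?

8

0..1  inode  (1B, 1-aligned)
1..4  -- padding (3B)
4..8  size  (4B, 4-aligned)
8..44  n_entries  (36B, 4-aligned)
44..48  -- padding (4B)
48..56  signature  (8B, 8-aligned)
56..57  blocks  (1B, 1-aligned)
57..58  reserved  (1B, 1-aligned)
58..60  crc  (2B, 2-aligned)
60..64  -- tail padding (4B)
sizeof = 64, alignof = 8
— Event2 —
0..8  signature  (8B, 8-aligned)
8..44  n_entries  (36B, 4-aligned)
44..48  size  (4B, 4-aligned)
48..50  crc  (2B, 2-aligned)
50..51  inode  (1B, 1-aligned)
51..52  blocks  (1B, 1-aligned)
52..53  reserved  (1B, 1-aligned)
53..56  -- tail padding (3B)
sizeof = 56, alignof = 8
64 − 56 = 8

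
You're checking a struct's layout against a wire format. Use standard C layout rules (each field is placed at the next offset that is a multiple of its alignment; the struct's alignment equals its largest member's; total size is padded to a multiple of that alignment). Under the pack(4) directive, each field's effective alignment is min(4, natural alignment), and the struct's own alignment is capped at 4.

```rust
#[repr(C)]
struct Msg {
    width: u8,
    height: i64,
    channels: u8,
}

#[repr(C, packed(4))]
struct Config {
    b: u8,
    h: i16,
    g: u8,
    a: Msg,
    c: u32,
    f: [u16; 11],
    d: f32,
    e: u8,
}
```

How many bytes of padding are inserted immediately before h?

1

Msg: @0: width [1B, align 1] → 1; +7 pad (align 8); @8: height [8B, align 8] → 16; @16: channels [1B, align 1] → 17; +7 tail pad (align 8); size 24, align 8
@0: b [1B, align 1] → 1
+1 pad (align 2)
@2: h [2B, align 2] → 4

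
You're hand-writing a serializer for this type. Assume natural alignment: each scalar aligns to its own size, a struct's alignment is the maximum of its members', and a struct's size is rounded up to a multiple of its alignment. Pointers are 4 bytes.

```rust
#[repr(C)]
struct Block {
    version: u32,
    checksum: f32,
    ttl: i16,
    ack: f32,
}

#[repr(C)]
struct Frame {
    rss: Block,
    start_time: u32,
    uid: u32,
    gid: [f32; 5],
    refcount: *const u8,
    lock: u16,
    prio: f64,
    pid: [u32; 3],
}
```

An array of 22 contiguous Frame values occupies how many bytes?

1760

Block: version at 0 (size 4, align 4) → ends 4; checksum at 4 (size 4, align 4) → ends 8; ttl at 8 (size 2, align 2) → ends 10; pad 2 to align 4 for ack; ack at 12 (size 4, align 4) → ends 16; total 16 bytes, alignment 4
rss at 0 (size 16, align 4) → ends 16
start_time at 16 (size 4, align 4) → ends 20
uid at 20 (size 4, align 4) → ends 24
gid at 24 (size 20, align 4) → ends 44
refcount at 44 (size 4, align 4) → ends 48
lock at 48 (size 2, align 2) → ends 50
pad 6 to align 8 for prio
prio at 56 (size 8, align 8) → ends 64
pid at 64 (size 12, align 4) → ends 76
tail pad 4 to reach multiple of 8
total 80 bytes, alignment 8
array of 22: 22 × 80 = 1760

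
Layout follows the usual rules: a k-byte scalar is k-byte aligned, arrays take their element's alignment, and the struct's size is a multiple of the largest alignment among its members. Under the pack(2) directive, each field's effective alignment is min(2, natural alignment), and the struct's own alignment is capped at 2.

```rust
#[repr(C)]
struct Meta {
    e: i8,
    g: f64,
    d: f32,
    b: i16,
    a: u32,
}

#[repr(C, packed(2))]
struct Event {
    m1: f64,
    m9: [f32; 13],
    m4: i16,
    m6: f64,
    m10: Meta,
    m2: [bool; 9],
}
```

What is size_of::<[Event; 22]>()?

2464

Meta: @0: e [1B, align 1] → 1; +7 pad (align 8); @8: g [8B, align 8] → 16; @16: d [4B, align 4] → 20; @20: b [2B, align 2] → 22; +2 pad (align 4); @24: a [4B, align 4] → 28; +4 tail pad (align 8); size 32, align 8
@0: m1 [8B, align 2] → 8
@8: m9 [52B, align 2] → 60
@60: m4 [2B, align 2] → 62
@62: m6 [8B, align 2] → 70
@70: m10 [32B, align 2] → 102
@102: m2 [9B, align 1] → 111
+1 tail pad (align 2)
size 112, align 2
array of 22: 22 × 112 = 2464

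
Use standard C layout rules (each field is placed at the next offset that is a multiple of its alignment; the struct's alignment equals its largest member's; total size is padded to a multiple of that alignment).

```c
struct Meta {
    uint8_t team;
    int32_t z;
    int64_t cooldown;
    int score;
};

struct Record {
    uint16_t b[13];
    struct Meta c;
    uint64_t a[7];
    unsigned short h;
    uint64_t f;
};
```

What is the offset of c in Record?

Meta: team at 0 (size 1, align 1) → ends 1; pad 3 to align 4 for z; z at 4 (size 4, align 4) → ends 8; cooldown at 8 (size 8, align 8) → ends 16; score at 16 (size 4, align 4) → ends 20; tail pad 4 to reach multiple of 8; total 24 bytes, alignment 8
b at 0 (size 26, align 2) → ends 26
pad 6 to align 8 for c
c at 32 (size 24, align 8) → ends 56

32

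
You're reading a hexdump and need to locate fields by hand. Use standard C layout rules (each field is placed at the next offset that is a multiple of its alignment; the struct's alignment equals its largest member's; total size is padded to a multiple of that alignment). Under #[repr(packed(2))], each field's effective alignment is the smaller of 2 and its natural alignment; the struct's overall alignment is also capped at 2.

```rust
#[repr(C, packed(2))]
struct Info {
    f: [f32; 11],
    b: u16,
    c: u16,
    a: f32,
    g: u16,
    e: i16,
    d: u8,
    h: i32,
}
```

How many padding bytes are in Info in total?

f at 0 (size 44, align 2) → ends 44
b at 44 (size 2, align 2) → ends 46
c at 46 (size 2, align 2) → ends 48
a at 48 (size 4, align 2) → ends 52
g at 52 (size 2, align 2) → ends 54
e at 54 (size 2, align 2) → ends 56
d at 56 (size 1, align 1) → ends 57
pad 1 to align 2 for h
h at 58 (size 4, align 2) → ends 62
total 62 bytes, alignment 2
data bytes 61, size 62 → padding 1

1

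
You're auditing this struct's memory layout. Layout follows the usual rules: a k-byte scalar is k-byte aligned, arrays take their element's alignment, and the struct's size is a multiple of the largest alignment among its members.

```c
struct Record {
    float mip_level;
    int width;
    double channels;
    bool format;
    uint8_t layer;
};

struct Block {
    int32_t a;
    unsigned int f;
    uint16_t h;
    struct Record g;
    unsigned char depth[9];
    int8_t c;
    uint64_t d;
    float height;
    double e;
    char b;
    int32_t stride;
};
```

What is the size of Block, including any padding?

88 bytes

Record: @0: mip_level [4B, align 4] → 4; @4: width [4B, align 4] → 8; @8: channels [8B, align 8] → 16; @16: format [1B, align 1] → 17; @17: layer [1B, align 1] → 18; +6 tail pad (align 8); size 24, align 8
@0: a [4B, align 4] → 4
@4: f [4B, align 4] → 8
@8: h [2B, align 2] → 10
+6 pad (align 8)
@16: g [24B, align 8] → 40
@40: depth [9B, align 1] → 49
@49: c [1B, align 1] → 50
+6 pad (align 8)
@56: d [8B, align 8] → 64
@64: height [4B, align 4] → 68
+4 pad (align 8)
@72: e [8B, align 8] → 80
@80: b [1B, align 1] → 81
+3 pad (align 4)
@84: stride [4B, align 4] → 88
size 88, align 8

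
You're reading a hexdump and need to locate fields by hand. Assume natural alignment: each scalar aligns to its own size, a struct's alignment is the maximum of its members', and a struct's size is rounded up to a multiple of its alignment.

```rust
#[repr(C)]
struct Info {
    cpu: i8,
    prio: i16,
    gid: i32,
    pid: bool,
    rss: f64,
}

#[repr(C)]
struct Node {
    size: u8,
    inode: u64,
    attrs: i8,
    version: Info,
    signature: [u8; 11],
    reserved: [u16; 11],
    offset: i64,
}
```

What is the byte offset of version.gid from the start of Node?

28

Info: 0..1  cpu  (1B, 1-aligned); 1..2  -- padding (1B); 2..4  prio  (2B, 2-aligned); 4..8  gid  (4B, 4-aligned); 8..9  pid  (1B, 1-aligned); 9..16  -- padding (7B); 16..24  rss  (8B, 8-aligned); sizeof = 24, alignof = 8
0..1  size  (1B, 1-aligned)
1..8  -- padding (7B)
8..16  inode  (8B, 8-aligned)
16..17  attrs  (1B, 1-aligned)
17..24  -- padding (7B)
24..48  version  (24B, 8-aligned)
within Info: gid at 4
24 + 4 = 28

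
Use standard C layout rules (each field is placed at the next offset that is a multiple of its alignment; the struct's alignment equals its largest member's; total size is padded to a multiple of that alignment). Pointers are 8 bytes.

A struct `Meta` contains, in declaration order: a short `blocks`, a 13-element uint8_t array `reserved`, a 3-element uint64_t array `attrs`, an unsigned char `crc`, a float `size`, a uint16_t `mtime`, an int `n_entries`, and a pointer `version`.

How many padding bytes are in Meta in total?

6

blocks at 0 (size 2, align 2) → ends 2
reserved at 2 (size 13, align 1) → ends 15
pad 1 to align 8 for attrs
attrs at 16 (size 24, align 8) → ends 40
crc at 40 (size 1, align 1) → ends 41
pad 3 to align 4 for size
size at 44 (size 4, align 4) → ends 48
mtime at 48 (size 2, align 2) → ends 50
pad 2 to align 4 for n_entries
n_entries at 52 (size 4, align 4) → ends 56
version at 56 (size 8, align 8) → ends 64
total 64 bytes, alignment 8
data bytes 58, size 64 → padding 6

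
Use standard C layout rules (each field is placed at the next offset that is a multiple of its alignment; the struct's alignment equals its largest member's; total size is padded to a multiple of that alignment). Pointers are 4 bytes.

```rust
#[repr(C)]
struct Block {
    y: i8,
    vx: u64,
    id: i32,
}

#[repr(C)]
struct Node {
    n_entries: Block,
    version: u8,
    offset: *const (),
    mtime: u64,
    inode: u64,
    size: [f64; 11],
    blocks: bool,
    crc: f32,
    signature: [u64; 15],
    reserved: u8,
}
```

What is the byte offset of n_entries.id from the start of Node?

16

Block: 0..1  y  (1B, 1-aligned); 1..8  -- padding (7B); 8..16  vx  (8B, 8-aligned); 16..20  id  (4B, 4-aligned); 20..24  -- tail padding (4B); sizeof = 24, alignof = 8
0..24  n_entries  (24B, 8-aligned)
within Block: id at 16
0 + 16 = 16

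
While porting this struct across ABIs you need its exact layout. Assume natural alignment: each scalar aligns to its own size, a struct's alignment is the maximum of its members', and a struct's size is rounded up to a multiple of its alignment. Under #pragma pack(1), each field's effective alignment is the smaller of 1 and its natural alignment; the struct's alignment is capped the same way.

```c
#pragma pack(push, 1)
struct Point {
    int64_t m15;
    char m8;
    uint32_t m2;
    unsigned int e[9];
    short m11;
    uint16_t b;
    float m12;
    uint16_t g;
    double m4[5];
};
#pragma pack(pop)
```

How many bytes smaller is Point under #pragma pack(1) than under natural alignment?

natural layout:
  0..8  m15  (8B, 8-aligned)
  8..9  m8  (1B, 1-aligned)
  9..12  -- padding (3B)
  12..16  m2  (4B, 4-aligned)
  16..52  e  (36B, 4-aligned)
  52..54  m11  (2B, 2-aligned)
  54..56  b  (2B, 2-aligned)
  56..60  m12  (4B, 4-aligned)
  60..62  g  (2B, 2-aligned)
  62..64  -- padding (2B)
  64..104  m4  (40B, 8-aligned)
  sizeof = 104, alignof = 8
packed(1) layout:
  0..8  m15  (8B, 1-aligned)
  8..9  m8  (1B, 1-aligned)
  9..13  m2  (4B, 1-aligned)
  13..49  e  (36B, 1-aligned)
  49..51  m11  (2B, 1-aligned)
  51..53  b  (2B, 1-aligned)
  53..57  m12  (4B, 1-aligned)
  57..59  g  (2B, 1-aligned)
  59..99  m4  (40B, 1-aligned)
  sizeof = 99, alignof = 1
104 − 99 = 5

5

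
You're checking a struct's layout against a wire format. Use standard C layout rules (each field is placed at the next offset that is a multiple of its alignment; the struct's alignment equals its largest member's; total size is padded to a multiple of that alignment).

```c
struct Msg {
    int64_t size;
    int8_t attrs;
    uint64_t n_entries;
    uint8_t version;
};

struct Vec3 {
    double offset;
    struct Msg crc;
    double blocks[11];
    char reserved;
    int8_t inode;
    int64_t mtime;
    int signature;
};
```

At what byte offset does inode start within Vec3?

129

Msg: size at 0 (size 8, align 8) → ends 8; attrs at 8 (size 1, align 1) → ends 9; pad 7 to align 8 for n_entries; n_entries at 16 (size 8, align 8) → ends 24; version at 24 (size 1, align 1) → ends 25; tail pad 7 to reach multiple of 8; total 32 bytes, alignment 8
offset at 0 (size 8, align 8) → ends 8
crc at 8 (size 32, align 8) → ends 40
blocks at 40 (size 88, align 8) → ends 128
reserved at 128 (size 1, align 1) → ends 129
inode at 129 (size 1, align 1) → ends 130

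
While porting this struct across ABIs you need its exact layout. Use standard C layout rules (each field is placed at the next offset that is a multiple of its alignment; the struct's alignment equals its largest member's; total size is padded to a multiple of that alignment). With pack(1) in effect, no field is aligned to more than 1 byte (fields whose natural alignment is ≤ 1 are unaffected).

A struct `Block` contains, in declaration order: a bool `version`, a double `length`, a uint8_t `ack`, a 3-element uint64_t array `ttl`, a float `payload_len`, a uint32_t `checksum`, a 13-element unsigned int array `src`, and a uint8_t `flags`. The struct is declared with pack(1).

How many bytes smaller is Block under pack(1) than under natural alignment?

natural layout:
  0..1  version  (1B, 1-aligned)
  1..8  -- padding (7B)
  8..16  length  (8B, 8-aligned)
  16..17  ack  (1B, 1-aligned)
  17..24  -- padding (7B)
  24..48  ttl  (24B, 8-aligned)
  48..52  payload_len  (4B, 4-aligned)
  52..56  checksum  (4B, 4-aligned)
  56..108  src  (52B, 4-aligned)
  108..109  flags  (1B, 1-aligned)
  109..112  -- tail padding (3B)
  sizeof = 112, alignof = 8
packed(1) layout:
  0..1  version  (1B, 1-aligned)
  1..9  length  (8B, 1-aligned)
  9..10  ack  (1B, 1-aligned)
  10..34  ttl  (24B, 1-aligned)
  34..38  payload_len  (4B, 1-aligned)
  38..42  checksum  (4B, 1-aligned)
  42..94  src  (52B, 1-aligned)
  94..95  flags  (1B, 1-aligned)
  sizeof = 95, alignof = 1
112 − 95 = 17

17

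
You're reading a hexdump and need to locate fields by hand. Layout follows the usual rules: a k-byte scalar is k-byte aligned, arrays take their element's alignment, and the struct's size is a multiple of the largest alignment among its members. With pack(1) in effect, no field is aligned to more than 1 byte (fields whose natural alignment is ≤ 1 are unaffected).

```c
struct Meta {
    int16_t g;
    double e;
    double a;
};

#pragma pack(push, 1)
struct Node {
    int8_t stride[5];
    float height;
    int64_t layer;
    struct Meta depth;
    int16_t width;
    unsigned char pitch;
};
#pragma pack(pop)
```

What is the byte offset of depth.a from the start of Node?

Meta: @0: g [2B, align 2] → 2; +6 pad (align 8); @8: e [8B, align 8] → 16; @16: a [8B, align 8] → 24; size 24, align 8
@0: stride [5B, align 1] → 5
@5: height [4B, align 1] → 9
@9: layer [8B, align 1] → 17
@17: depth [24B, align 1] → 41
within Meta: a at 16
17 + 16 = 33

33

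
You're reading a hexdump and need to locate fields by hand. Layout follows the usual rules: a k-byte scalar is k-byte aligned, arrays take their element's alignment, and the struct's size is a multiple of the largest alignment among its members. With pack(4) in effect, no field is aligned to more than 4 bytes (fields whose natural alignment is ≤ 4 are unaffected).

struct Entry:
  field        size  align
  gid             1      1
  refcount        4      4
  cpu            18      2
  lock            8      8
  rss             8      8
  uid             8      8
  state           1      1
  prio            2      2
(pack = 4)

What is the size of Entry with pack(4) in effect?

0..1  gid  (1B, 1-aligned)
1..4  -- padding (3B)
4..8  refcount  (4B, 4-aligned)
8..26  cpu  (18B, 2-aligned)
26..28  -- padding (2B)
28..36  lock  (8B, 4-aligned)
36..44  rss  (8B, 4-aligned)
44..52  uid  (8B, 4-aligned)
52..53  state  (1B, 1-aligned)
53..54  -- padding (1B)
54..56  prio  (2B, 2-aligned)
sizeof = 56, alignof = 4

56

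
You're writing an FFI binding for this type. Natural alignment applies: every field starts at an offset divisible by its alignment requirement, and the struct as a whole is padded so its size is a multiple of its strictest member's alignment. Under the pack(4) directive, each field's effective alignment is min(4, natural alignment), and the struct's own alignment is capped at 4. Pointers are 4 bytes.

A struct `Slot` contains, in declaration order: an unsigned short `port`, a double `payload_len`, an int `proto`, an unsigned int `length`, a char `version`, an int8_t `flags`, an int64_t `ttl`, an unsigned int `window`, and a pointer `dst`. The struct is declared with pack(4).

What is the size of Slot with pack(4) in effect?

0..2  port  (2B, 2-aligned)
2..4  -- padding (2B)
4..12  payload_len  (8B, 4-aligned)
12..16  proto  (4B, 4-aligned)
16..20  length  (4B, 4-aligned)
20..21  version  (1B, 1-aligned)
21..22  flags  (1B, 1-aligned)
22..24  -- padding (2B)
24..32  ttl  (8B, 4-aligned)
32..36  window  (4B, 4-aligned)
36..40  dst  (4B, 4-aligned)
sizeof = 40, alignof = 4

40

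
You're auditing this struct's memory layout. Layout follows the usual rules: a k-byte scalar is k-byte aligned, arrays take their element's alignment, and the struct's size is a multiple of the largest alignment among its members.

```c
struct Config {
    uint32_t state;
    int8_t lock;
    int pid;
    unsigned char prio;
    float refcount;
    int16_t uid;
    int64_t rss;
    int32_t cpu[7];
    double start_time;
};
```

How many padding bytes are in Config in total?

12

state at 0 (size 4, align 4) → ends 4
lock at 4 (size 1, align 1) → ends 5
pad 3 to align 4 for pid
pid at 8 (size 4, align 4) → ends 12
prio at 12 (size 1, align 1) → ends 13
pad 3 to align 4 for refcount
refcount at 16 (size 4, align 4) → ends 20
uid at 20 (size 2, align 2) → ends 22
pad 2 to align 8 for rss
rss at 24 (size 8, align 8) → ends 32
cpu at 32 (size 28, align 4) → ends 60
pad 4 to align 8 for start_time
start_time at 64 (size 8, align 8) → ends 72
total 72 bytes, alignment 8
data bytes 60, size 72 → padding 12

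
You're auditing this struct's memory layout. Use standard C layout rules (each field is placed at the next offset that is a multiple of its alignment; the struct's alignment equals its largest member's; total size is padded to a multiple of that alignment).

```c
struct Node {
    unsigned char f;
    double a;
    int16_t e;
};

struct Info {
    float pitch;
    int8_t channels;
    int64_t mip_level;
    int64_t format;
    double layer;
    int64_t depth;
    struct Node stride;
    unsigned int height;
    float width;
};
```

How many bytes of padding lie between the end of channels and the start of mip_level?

3

Node: f at 0 (size 1, align 1) → ends 1; pad 7 to align 8 for a; a at 8 (size 8, align 8) → ends 16; e at 16 (size 2, align 2) → ends 18; tail pad 6 to reach multiple of 8; total 24 bytes, alignment 8
pitch at 0 (size 4, align 4) → ends 4
channels at 4 (size 1, align 1) → ends 5
pad 3 to align 8 for mip_level
mip_level at 8 (size 8, align 8) → ends 16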